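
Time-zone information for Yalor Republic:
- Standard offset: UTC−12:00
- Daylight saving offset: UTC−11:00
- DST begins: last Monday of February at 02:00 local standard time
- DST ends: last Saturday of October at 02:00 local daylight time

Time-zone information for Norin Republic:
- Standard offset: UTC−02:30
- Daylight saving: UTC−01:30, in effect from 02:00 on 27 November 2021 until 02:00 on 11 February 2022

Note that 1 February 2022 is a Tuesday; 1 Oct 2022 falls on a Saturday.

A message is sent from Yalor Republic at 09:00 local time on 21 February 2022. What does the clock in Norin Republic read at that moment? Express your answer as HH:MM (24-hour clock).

18:30

1 February 2022 is a Tuesday, so Mondays fall on 7, 14, 21, 28; the last is February 28.
1 October 2022 is a Saturday, so Saturdays fall on 1, 8, 15, 22, 29; the last is October 29.
21 February 2022 is outside the daylight-saving period (28 February – 29 October), so Yalor Republic is on standard time, UTC−12:00.
09:00 Yalor Republic + 12h = 21:00 UTC.
At the standard offset (UTC−02:30), 21:00 UTC − 2h30m = 18:30 Norin Republic standard time.
The standard-time date in Norin Republic, 21 February 2022, is outside the daylight-saving period (27 November 2021 – 11 February 2022), so Norin Republic is on standard time, UTC−02:30.
21:00 UTC − 2h30m = 18:30 Norin Republic.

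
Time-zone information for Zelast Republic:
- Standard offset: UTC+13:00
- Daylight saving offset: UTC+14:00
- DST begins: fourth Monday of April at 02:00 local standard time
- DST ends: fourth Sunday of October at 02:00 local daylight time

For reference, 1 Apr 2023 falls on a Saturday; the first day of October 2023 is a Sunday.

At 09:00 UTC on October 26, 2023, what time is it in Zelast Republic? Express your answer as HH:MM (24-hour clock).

1 April 2023 is a Saturday, so the first Monday is April 3 and the fourth is April 24.
1 October 2023 is a Sunday, so the first Sunday is October 1 and the fourth is October 22.
At the standard offset (UTC+13:00), 09:00 UTC + 13h = 22:00 Zelast Republic standard time.
Daylight saving runs 24 April – 22 October; the standard-time date in Zelast Republic, October 26, 2023, is outside that window, so Zelast Republic is on standard time at UTC+13:00.
09:00 UTC + 13h = 22:00 local.

22:00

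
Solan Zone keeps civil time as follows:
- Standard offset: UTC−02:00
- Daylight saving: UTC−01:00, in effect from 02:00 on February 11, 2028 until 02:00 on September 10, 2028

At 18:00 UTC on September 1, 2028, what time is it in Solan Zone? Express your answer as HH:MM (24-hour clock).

At the standard offset (UTC−02:00), 18:00 UTC − 2h = 16:00 Solan Zone standard time.
The standard-time date in Solan Zone, September 1, 2028, falls between 11 February and 10 September, so daylight saving is in effect and Solan Zone is at UTC−01:00.
18:00 UTC − 1h = 17:00 local.

17:00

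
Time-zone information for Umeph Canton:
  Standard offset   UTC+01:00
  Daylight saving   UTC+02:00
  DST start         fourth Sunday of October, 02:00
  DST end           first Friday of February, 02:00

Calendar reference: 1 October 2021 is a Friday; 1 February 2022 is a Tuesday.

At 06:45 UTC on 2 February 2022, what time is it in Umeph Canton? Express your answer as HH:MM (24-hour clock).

1 October 2021 is a Friday, so the first Sunday is October 3 and the fourth is October 24.
1 February 2022 is a Tuesday, so the first Friday is February 4.
At the standard offset (UTC+01:00), 06:45 UTC + 1h = 07:45 Umeph Canton standard time.
The standard-time date in Umeph Canton, 2 February 2022, falls between 24 October 2021 and 4 February 2022, so daylight saving is in effect and Umeph Canton is at UTC+02:00.
06:45 UTC + 2h = 08:45 local.

08:45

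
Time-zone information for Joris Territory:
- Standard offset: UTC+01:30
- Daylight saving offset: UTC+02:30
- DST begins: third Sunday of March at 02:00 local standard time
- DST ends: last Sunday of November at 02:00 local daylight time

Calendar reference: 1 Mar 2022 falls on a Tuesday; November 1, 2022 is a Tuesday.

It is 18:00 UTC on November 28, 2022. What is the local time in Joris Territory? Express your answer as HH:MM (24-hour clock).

19:30

1 March 2022 is a Tuesday, so the first Sunday is March 6 and the third is March 20.
1 November 2022 is a Tuesday, so Sundays fall on 6, 13, 20, 27; the last is November 27.
At the standard offset (UTC+01:30), 18:00 UTC + 1h30m = 19:30 Joris Territory standard time.
The standard-time date in Joris Territory, November 28, 2022, does not fall between 20 March and 27 November, so daylight saving is not in effect and Joris Territory is at UTC+01:30.
18:00 UTC + 1h30m = 19:30 local.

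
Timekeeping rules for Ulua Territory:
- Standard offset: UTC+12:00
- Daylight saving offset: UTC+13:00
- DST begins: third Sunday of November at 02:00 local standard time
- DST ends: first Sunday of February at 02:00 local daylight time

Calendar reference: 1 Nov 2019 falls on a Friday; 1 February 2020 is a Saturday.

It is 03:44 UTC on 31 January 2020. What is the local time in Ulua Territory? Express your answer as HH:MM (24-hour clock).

16:44

1 November 2019 is a Friday, so the first Sunday is November 3 and the third is November 17.
1 February 2020 is a Saturday, so the first Sunday is February 2.
At the standard offset (UTC+12:00), 03:44 UTC + 12h = 15:44 Ulua Territory standard time.
Daylight saving runs 17 November 2019 – 2 February 2020; the standard-time date in Ulua Territory, 31 January 2020, is inside that window, so Ulua Territory is at UTC+13:00.
03:44 UTC + 13h = 16:44 local.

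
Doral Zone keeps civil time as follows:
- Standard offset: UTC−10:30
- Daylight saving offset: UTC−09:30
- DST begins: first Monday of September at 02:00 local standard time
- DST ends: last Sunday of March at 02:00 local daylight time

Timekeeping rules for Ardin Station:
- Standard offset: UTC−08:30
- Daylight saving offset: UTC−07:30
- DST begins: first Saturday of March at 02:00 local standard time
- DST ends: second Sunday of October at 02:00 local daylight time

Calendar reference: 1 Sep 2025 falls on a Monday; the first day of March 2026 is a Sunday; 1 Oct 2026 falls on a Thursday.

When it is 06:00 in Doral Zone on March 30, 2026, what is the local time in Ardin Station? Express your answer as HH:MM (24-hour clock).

1 September 2025 is a Monday, so the first Monday is September 1.
1 March 2026 is a Sunday, so Sundays fall on 1, 8, 15, 22, 29; the last is March 29.
March 30, 2026 is outside the daylight-saving period (1 September 2025 – 29 March 2026), so Doral Zone is on standard time, UTC−10:30.
06:00 Doral Zone + 10h30m = 16:30 UTC.
1 March 2026 is a Sunday, so the first Saturday is March 7.
1 October 2026 is a Thursday, so the first Sunday is October 4 and the second is October 11.
At the standard offset (UTC−08:30), 16:30 UTC − 8h30m = 08:00 Ardin Station standard time.
The standard-time date in Ardin Station, March 30, 2026, falls between 7 March and 11 October, so daylight saving is in effect and Ardin Station is at UTC−07:30.
16:30 UTC − 7h30m = 09:00 Ardin Station.

09:00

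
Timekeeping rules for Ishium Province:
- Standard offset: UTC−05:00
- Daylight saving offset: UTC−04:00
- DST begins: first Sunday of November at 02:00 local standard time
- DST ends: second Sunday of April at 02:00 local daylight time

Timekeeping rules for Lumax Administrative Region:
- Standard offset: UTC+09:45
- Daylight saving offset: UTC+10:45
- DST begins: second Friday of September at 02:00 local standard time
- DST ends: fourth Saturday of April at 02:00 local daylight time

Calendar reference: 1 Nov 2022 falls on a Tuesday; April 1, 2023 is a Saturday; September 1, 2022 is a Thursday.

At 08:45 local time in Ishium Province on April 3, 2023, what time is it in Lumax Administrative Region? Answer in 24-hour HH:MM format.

1 November 2022 is a Tuesday, so the first Sunday is November 6.
1 April 2023 is a Saturday, so the first Sunday is April 2 and the second is April 9.
Daylight saving runs 6 November 2022 – 9 April 2023; April 3, 2023 is inside that window, so Ishium Province is at UTC−04:00.
08:45 Ishium Province + 4h = 12:45 UTC.
1 September 2022 is a Thursday, so the first Friday is September 2 and the second is September 9.
1 April 2023 is a Saturday, so the first Saturday is April 1 and the fourth is April 22.
At the standard offset (UTC+09:45), 12:45 UTC + 9h45m = 22:30 Lumax Administrative Region standard time.
The standard-time date in Lumax Administrative Region, April 3, 2023, falls between 9 September 2022 and 22 April 2023, so daylight saving is in effect and Lumax Administrative Region is at UTC+10:45.
12:45 UTC + 10h45m = 23:30 Lumax Administrative Region.

23:30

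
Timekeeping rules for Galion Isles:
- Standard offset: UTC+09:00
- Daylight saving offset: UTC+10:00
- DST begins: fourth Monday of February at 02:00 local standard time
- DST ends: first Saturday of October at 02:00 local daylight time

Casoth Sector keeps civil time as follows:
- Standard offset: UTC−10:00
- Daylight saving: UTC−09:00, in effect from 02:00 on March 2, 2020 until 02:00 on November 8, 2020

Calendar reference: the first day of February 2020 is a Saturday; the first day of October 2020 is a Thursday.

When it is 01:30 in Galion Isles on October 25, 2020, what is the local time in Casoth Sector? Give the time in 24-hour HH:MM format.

07:30

1 February 2020 is a Saturday, so the first Monday is February 3 and the fourth is February 24.
1 October 2020 is a Thursday, so the first Saturday is October 3.
October 25, 2020 is outside the daylight-saving period (24 February – 3 October), so Galion Isles is on standard time, UTC+09:00.
01:30 Galion Isles − 9h = 16:30 UTC (rolling into the previous day, 24 October 2020).
At the standard offset (UTC−10:00), 16:30 UTC − 10h = 06:30 Casoth Sector standard time.
Daylight saving runs 2 March – 8 November; the standard-time date in Casoth Sector, October 24, 2020, is inside that window, so Casoth Sector is at UTC−09:00.
16:30 UTC − 9h = 07:30 Casoth Sector.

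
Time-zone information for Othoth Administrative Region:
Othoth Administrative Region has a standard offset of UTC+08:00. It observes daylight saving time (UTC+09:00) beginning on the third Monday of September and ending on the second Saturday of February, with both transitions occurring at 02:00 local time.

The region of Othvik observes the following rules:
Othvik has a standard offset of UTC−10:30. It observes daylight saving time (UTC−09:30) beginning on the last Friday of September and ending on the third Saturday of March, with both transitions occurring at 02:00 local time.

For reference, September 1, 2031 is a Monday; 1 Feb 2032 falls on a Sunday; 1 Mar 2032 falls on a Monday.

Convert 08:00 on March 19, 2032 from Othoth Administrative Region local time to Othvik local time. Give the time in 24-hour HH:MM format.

1 September 2031 is a Monday, so the first Monday is September 1 and the third is September 15.
1 February 2032 is a Sunday, so the first Saturday is February 7 and the second is February 14.
March 19, 2032 does not fall between 15 September 2031 and 14 February 2032, so daylight saving is not in effect and Othoth Administrative Region is at UTC+08:00.
08:00 Othoth Administrative Region − 8h = 00:00 UTC.
1 September 2031 is a Monday, so Fridays fall on 5, 12, 19, 26; the last is September 26.
1 March 2032 is a Monday, so the first Saturday is March 6 and the third is March 20.
At the standard offset (UTC−10:30), 00:00 UTC − 10h30m = 13:30 Othvik standard time (rolling into the previous day, 18 March 2032).
Daylight saving runs 26 September 2031 – 20 March 2032; the standard-time date in Othvik, March 18, 2032, is inside that window, so Othvik is at UTC−09:30.
00:00 UTC − 9h30m = 14:30 Othvik (rolling into the previous day, 18 March 2032).

14:30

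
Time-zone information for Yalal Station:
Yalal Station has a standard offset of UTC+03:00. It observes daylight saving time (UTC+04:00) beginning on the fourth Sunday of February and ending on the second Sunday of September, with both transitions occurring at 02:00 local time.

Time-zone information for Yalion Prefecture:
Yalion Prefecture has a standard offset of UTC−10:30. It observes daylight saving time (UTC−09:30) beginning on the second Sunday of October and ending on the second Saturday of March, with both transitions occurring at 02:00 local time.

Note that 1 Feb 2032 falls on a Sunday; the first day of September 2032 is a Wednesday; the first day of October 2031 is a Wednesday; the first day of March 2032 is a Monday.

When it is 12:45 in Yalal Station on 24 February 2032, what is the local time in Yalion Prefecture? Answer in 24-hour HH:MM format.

1 February 2032 is a Sunday, so the first Sunday is February 1 and the fourth is February 22.
1 September 2032 is a Wednesday, so the first Sunday is September 5 and the second is September 12.
24 February 2032 falls between 22 February and 12 September, so daylight saving is in effect and Yalal Station is at UTC+04:00.
12:45 Yalal Station − 4h = 08:45 UTC.
1 October 2031 is a Wednesday, so the first Sunday is October 5 and the second is October 12.
1 March 2032 is a Monday, so the first Saturday is March 6 and the second is March 13.
At the standard offset (UTC−10:30), 08:45 UTC − 10h30m = 22:15 Yalion Prefecture standard time (rolling into the previous day, 23 February 2032).
The standard-time date in Yalion Prefecture, 23 February 2032, falls between 12 October 2031 and 13 March 2032, so daylight saving is in effect and Yalion Prefecture is at UTC−09:30.
08:45 UTC − 9h30m = 23:15 Yalion Prefecture (rolling into the previous day, 23 February 2032).

23:15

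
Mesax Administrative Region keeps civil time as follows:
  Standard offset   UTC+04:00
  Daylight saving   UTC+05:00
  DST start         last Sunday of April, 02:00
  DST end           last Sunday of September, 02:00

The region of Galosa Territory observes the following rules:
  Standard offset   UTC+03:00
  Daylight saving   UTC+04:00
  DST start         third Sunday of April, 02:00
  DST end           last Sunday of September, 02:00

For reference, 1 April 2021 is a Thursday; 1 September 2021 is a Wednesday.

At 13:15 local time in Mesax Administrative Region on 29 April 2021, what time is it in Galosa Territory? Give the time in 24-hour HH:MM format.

1 April 2021 is a Thursday, so Sundays fall on 4, 11, 18, 25; the last is April 25.
1 September 2021 is a Wednesday, so Sundays fall on 5, 12, 19, 26; the last is September 26.
29 April 2021 lies within the daylight-saving period (25 April – 26 September), so Mesax Administrative Region is on daylight time, UTC+05:00.
13:15 Mesax Administrative Region − 5h = 08:15 UTC.
1 April 2021 is a Thursday, so the first Sunday is April 4 and the third is April 18.
1 September 2021 is a Wednesday, so Sundays fall on 5, 12, 19, 26; the last is September 26.
At the standard offset (UTC+03:00), 08:15 UTC + 3h = 11:15 Galosa Territory standard time.
The standard-time date in Galosa Territory, 29 April 2021, lies within the daylight-saving period (18 April – 26 September), so Galosa Territory is on daylight time, UTC+04:00.
08:15 UTC + 4h = 12:15 Galosa Territory.

12:15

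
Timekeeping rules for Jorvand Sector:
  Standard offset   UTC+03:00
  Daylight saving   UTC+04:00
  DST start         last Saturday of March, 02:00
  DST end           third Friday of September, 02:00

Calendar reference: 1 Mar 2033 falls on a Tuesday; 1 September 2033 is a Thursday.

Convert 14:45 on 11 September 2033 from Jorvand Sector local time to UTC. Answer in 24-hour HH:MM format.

10:45

1 March 2033 is a Tuesday, so Saturdays fall on 5, 12, 19, 26; the last is March 26.
1 September 2033 is a Thursday, so the first Friday is September 2 and the third is September 16.
11 September 2033 lies within the daylight-saving period (26 March – 16 September), so Jorvand Sector is on daylight time, UTC+04:00.
14:45 local − 4h = 10:45 UTC.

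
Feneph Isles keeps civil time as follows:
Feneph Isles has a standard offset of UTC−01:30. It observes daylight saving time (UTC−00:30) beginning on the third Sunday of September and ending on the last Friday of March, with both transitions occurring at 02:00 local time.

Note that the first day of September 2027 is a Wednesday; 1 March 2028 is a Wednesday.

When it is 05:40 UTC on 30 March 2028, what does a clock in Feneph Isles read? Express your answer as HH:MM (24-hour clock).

1 September 2027 is a Wednesday, so the first Sunday is September 5 and the third is September 19.
1 March 2028 is a Wednesday, so Fridays fall on 3, 10, 17, 24, 31; the last is March 31.
At the standard offset (UTC−01:30), 05:40 UTC − 1h30m = 04:10 Feneph Isles standard time.
The standard-time date in Feneph Isles, 30 March 2028, lies within the daylight-saving period (19 September 2027 – 31 March 2028), so Feneph Isles is on daylight time, UTC−00:30.
05:40 UTC − 0h30m = 05:10 local.

05:10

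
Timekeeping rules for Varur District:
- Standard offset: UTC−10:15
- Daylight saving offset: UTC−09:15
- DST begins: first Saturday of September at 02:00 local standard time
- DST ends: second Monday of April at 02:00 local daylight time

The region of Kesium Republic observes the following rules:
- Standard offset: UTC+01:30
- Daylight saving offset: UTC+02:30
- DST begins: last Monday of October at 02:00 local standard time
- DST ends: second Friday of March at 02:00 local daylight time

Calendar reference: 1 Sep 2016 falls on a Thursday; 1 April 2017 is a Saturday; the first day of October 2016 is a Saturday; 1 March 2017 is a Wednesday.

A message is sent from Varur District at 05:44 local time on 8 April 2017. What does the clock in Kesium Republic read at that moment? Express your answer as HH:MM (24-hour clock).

16:29

1 September 2016 is a Thursday, so the first Saturday is September 3.
1 April 2017 is a Saturday, so the first Monday is April 3 and the second is April 10.
8 April 2017 falls between 3 September 2016 and 10 April 2017, so daylight saving is in effect and Varur District is at UTC−09:15.
05:44 Varur District + 9h15m = 14:59 UTC.
1 October 2016 is a Saturday, so Mondays fall on 3, 10, 17, 24, 31; the last is October 31.
1 March 2017 is a Wednesday, so the first Friday is March 3 and the second is March 10.
At the standard offset (UTC+01:30), 14:59 UTC + 1h30m = 16:29 Kesium Republic standard time.
The standard-time date in Kesium Republic, 8 April 2017, is outside the daylight-saving period (31 October 2016 – 10 March 2017), so Kesium Republic is on standard time, UTC+01:30.
14:59 UTC + 1h30m = 16:29 Kesium Republic.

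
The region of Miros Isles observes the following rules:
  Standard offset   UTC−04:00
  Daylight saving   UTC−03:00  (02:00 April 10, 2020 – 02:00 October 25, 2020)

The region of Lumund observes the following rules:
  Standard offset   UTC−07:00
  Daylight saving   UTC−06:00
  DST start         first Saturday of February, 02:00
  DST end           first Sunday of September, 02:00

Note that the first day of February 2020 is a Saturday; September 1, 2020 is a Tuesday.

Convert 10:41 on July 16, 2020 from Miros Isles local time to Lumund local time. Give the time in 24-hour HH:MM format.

Daylight saving runs 10 April – 25 October; July 16, 2020 is inside that window, so Miros Isles is at UTC−03:00.
10:41 Miros Isles + 3h = 13:41 UTC.
1 February 2020 is a Saturday, so the first Saturday is February 1.
1 September 2020 is a Tuesday, so the first Sunday is September 6.
At the standard offset (UTC−07:00), 13:41 UTC − 7h = 06:41 Lumund standard time.
The standard-time date in Lumund, July 16, 2020, lies within the daylight-saving period (1 February – 6 September), so Lumund is on daylight time, UTC−06:00.
13:41 UTC − 6h = 07:41 Lumund.

07:41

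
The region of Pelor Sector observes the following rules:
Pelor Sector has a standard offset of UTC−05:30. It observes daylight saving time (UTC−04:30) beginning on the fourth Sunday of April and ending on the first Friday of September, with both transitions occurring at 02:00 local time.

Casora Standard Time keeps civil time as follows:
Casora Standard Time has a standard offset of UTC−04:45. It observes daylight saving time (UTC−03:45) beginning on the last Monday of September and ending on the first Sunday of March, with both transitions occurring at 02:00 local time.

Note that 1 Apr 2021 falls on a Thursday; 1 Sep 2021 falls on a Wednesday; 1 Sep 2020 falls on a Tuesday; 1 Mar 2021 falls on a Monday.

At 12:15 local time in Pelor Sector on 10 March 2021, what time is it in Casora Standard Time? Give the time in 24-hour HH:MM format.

1 April 2021 is a Thursday, so the first Sunday is April 4 and the fourth is April 25.
1 September 2021 is a Wednesday, so the first Friday is September 3.
10 March 2021 is outside the daylight-saving period (25 April – 3 September), so Pelor Sector is on standard time, UTC−05:30.
12:15 Pelor Sector + 5h30m = 17:45 UTC.
1 September 2020 is a Tuesday, so Mondays fall on 7, 14, 21, 28; the last is September 28.
1 March 2021 is a Monday, so the first Sunday is March 7.
At the standard offset (UTC−04:45), 17:45 UTC − 4h45m = 13:00 Casora Standard Time standard time.
The standard-time date in Casora Standard Time, 10 March 2021, does not fall between 28 September 2020 and 7 March 2021, so daylight saving is not in effect and Casora Standard Time is at UTC−04:45.
17:45 UTC − 4h45m = 13:00 Casora Standard Time.

13:00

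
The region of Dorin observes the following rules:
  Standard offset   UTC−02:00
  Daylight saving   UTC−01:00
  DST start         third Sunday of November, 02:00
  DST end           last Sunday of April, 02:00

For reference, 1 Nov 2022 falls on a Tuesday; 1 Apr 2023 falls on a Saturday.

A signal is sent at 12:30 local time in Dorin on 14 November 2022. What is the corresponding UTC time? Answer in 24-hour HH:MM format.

1 November 2022 is a Tuesday, so the first Sunday is November 6 and the third is November 20.
1 April 2023 is a Saturday, so Sundays fall on 2, 9, 16, 23, 30; the last is April 30.
14 November 2022 does not fall between 20 November 2022 and 30 April 2023, so daylight saving is not in effect and Dorin is at UTC−02:00.
12:30 local + 2h = 14:30 UTC.

14:30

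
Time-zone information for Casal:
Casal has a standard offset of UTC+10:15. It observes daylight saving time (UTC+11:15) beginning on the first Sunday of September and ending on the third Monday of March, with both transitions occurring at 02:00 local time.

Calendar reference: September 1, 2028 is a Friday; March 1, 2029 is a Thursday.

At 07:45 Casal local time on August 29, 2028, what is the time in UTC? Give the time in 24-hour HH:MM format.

21:30

1 September 2028 is a Friday, so the first Sunday is September 3.
1 March 2029 is a Thursday, so the first Monday is March 5 and the third is March 19.
August 29, 2028 is outside the daylight-saving period (3 September 2028 – 19 March 2029), so Casal is on standard time, UTC+10:15.
07:45 local − 10h15m = 21:30 UTC (rolling into the previous day, 28 August 2028).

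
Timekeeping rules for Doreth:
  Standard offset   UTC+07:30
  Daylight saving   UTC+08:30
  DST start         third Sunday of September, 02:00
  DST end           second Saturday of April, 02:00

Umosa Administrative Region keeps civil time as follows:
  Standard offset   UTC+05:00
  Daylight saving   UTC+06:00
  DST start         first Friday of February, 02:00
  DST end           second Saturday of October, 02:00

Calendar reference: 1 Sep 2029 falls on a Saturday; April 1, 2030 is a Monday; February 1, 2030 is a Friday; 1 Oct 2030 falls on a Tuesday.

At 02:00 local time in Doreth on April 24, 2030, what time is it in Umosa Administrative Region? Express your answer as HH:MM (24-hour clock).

1 September 2029 is a Saturday, so the first Sunday is September 2 and the third is September 16.
1 April 2030 is a Monday, so the first Saturday is April 6 and the second is April 13.
April 24, 2030 does not fall between 16 September 2029 and 13 April 2030, so daylight saving is not in effect and Doreth is at UTC+07:30.
02:00 Doreth − 7h30m = 18:30 UTC (rolling into the previous day, 23 April 2030).
1 February 2030 is a Friday, so the first Friday is February 1.
1 October 2030 is a Tuesday, so the first Saturday is October 5 and the second is October 12.
At the standard offset (UTC+05:00), 18:30 UTC + 5h = 23:30 Umosa Administrative Region standard time.
The standard-time date in Umosa Administrative Region, April 23, 2030, lies within the daylight-saving period (1 February – 12 October), so Umosa Administrative Region is on daylight time, UTC+06:00.
18:30 UTC + 6h = 00:30 Umosa Administrative Region (rolling into the next day, 24 April 2030).

00:30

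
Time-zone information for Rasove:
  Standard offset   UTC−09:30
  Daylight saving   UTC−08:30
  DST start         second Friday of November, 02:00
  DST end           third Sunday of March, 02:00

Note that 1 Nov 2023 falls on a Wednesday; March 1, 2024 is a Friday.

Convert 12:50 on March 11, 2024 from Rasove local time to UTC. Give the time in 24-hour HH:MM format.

21:20

1 November 2023 is a Wednesday, so the first Friday is November 3 and the second is November 10.
1 March 2024 is a Friday, so the first Sunday is March 3 and the third is March 17.
Daylight saving runs 10 November 2023 – 17 March 2024; March 11, 2024 is inside that window, so Rasove is at UTC−08:30.
12:50 local + 8h30m = 21:20 UTC.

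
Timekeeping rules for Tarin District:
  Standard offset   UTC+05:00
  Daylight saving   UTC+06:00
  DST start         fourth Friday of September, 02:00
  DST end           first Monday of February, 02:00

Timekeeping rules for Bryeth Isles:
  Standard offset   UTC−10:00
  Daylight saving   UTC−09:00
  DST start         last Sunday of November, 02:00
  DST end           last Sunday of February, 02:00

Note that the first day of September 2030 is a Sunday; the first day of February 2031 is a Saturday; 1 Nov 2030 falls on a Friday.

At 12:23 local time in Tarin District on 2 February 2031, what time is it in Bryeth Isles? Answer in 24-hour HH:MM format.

21:23

1 September 2030 is a Sunday, so the first Friday is September 6 and the fourth is September 27.
1 February 2031 is a Saturday, so the first Monday is February 3.
2 February 2031 lies within the daylight-saving period (27 September 2030 – 3 February 2031), so Tarin District is on daylight time, UTC+06:00.
12:23 Tarin District − 6h = 06:23 UTC.
1 November 2030 is a Friday, so Sundays fall on 3, 10, 17, 24; the last is November 24.
1 February 2031 is a Saturday, so Sundays fall on 2, 9, 16, 23; the last is February 23.
At the standard offset (UTC−10:00), 06:23 UTC − 10h = 20:23 Bryeth Isles standard time (rolling into the previous day, 1 February 2031).
Daylight saving runs 24 November 2030 – 23 February 2031; the standard-time date in Bryeth Isles, 1 February 2031, is inside that window, so Bryeth Isles is at UTC−09:00.
06:23 UTC − 9h = 21:23 Bryeth Isles (rolling into the previous day, 1 February 2031).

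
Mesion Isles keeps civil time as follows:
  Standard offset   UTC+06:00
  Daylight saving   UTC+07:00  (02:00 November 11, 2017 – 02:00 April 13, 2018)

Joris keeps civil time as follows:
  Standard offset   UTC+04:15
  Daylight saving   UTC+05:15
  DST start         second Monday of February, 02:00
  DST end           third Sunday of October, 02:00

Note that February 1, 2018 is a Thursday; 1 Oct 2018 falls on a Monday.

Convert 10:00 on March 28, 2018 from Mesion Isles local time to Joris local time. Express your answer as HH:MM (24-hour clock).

08:15

March 28, 2018 lies within the daylight-saving period (11 November 2017 – 13 April 2018), so Mesion Isles is on daylight time, UTC+07:00.
10:00 Mesion Isles − 7h = 03:00 UTC.
1 February 2018 is a Thursday, so the first Monday is February 5 and the second is February 12.
1 October 2018 is a Monday, so the first Sunday is October 7 and the third is October 21.
At the standard offset (UTC+04:15), 03:00 UTC + 4h15m = 07:15 Joris standard time.
Daylight saving runs 12 February – 21 October; the standard-time date in Joris, March 28, 2018, is inside that window, so Joris is at UTC+05:15.
03:00 UTC + 5h15m = 08:15 Joris.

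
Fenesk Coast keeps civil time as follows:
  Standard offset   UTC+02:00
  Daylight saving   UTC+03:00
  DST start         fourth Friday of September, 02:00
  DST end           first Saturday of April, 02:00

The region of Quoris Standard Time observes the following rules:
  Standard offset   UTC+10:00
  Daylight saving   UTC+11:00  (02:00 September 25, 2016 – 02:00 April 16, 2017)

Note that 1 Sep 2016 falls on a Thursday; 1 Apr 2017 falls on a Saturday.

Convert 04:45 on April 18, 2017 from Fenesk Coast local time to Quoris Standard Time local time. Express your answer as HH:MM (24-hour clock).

1 September 2016 is a Thursday, so the first Friday is September 2 and the fourth is September 23.
1 April 2017 is a Saturday, so the first Saturday is April 1.
April 18, 2017 is outside the daylight-saving period (23 September 2016 – 1 April 2017), so Fenesk Coast is on standard time, UTC+02:00.
04:45 Fenesk Coast − 2h = 02:45 UTC.
At the standard offset (UTC+10:00), 02:45 UTC + 10h = 12:45 Quoris Standard Time standard time.
The standard-time date in Quoris Standard Time, April 18, 2017, is outside the daylight-saving period (25 September 2016 – 16 April 2017), so Quoris Standard Time is on standard time, UTC+10:00.
02:45 UTC + 10h = 12:45 Quoris Standard Time.

12:45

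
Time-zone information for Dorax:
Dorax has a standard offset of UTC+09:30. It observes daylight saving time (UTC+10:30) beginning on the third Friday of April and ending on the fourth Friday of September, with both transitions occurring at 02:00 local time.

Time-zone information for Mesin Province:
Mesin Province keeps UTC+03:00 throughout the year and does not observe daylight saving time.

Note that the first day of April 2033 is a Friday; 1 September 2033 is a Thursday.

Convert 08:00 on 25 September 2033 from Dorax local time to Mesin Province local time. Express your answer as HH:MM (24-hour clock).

1 April 2033 is a Friday, so the first Friday is April 1 and the third is April 15.
1 September 2033 is a Thursday, so the first Friday is September 2 and the fourth is September 23.
Daylight saving runs 15 April – 23 September; 25 September 2033 is outside that window, so Dorax is on standard time at UTC+09:30.
08:00 Dorax − 9h30m = 22:30 UTC (rolling into the previous day, 24 September 2033).
Mesin Province stays on UTC+03:00 all year.
22:30 UTC + 3h = 01:30 Mesin Province (rolling into the next day, 25 September 2033).

01:30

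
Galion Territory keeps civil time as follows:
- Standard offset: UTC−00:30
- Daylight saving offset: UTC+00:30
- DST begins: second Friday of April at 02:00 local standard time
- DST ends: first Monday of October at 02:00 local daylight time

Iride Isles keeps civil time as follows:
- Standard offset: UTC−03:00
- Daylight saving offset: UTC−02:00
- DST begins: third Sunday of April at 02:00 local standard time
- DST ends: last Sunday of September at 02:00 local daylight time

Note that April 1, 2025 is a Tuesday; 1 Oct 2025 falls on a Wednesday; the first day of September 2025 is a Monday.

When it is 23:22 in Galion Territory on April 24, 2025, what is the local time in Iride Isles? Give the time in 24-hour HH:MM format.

1 April 2025 is a Tuesday, so the first Friday is April 4 and the second is April 11.
1 October 2025 is a Wednesday, so the first Monday is October 6.
April 24, 2025 falls between 11 April and 6 October, so daylight saving is in effect and Galion Territory is at UTC+00:30.
23:22 Galion Territory − 0h30m = 22:52 UTC.
1 April 2025 is a Tuesday, so the first Sunday is April 6 and the third is April 20.
1 September 2025 is a Monday, so Sundays fall on 7, 14, 21, 28; the last is September 28.
At the standard offset (UTC−03:00), 22:52 UTC − 3h = 19:52 Iride Isles standard time.
The standard-time date in Iride Isles, April 24, 2025, lies within the daylight-saving period (20 April – 28 September), so Iride Isles is on daylight time, UTC−02:00.
22:52 UTC − 2h = 20:52 Iride Isles.

20:52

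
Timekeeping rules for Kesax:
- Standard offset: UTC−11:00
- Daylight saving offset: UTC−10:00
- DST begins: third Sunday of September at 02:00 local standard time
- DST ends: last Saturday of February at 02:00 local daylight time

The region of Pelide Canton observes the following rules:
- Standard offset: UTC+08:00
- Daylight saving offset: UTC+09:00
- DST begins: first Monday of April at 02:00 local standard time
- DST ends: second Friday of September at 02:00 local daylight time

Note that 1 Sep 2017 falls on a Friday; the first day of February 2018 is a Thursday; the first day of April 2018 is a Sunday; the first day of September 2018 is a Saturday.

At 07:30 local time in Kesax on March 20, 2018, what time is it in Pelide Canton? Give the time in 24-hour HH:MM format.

02:30

1 September 2017 is a Friday, so the first Sunday is September 3 and the third is September 17.
1 February 2018 is a Thursday, so Saturdays fall on 3, 10, 17, 24; the last is February 24.
March 20, 2018 does not fall between 17 September 2017 and 24 February 2018, so daylight saving is not in effect and Kesax is at UTC−11:00.
07:30 Kesax + 11h = 18:30 UTC.
1 April 2018 is a Sunday, so the first Monday is April 2.
1 September 2018 is a Saturday, so the first Friday is September 7 and the second is September 14.
At the standard offset (UTC+08:00), 18:30 UTC + 8h = 02:30 Pelide Canton standard time (rolling into the next day, 21 March 2018).
The standard-time date in Pelide Canton, March 21, 2018, does not fall between 2 April and 14 September, so daylight saving is not in effect and Pelide Canton is at UTC+08:00.
18:30 UTC + 8h = 02:30 Pelide Canton (rolling into the next day, 21 March 2018).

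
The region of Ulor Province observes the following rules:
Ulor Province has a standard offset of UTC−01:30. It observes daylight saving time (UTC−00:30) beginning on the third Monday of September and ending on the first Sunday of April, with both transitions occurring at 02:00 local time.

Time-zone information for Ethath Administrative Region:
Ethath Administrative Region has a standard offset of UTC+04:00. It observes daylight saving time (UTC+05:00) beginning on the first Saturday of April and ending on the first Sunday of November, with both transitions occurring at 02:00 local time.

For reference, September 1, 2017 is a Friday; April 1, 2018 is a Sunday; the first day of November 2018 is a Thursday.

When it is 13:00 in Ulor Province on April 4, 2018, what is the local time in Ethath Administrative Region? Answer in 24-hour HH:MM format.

18:30

1 September 2017 is a Friday, so the first Monday is September 4 and the third is September 18.
1 April 2018 is a Sunday, so the first Sunday is April 1.
Daylight saving runs 18 September 2017 – 1 April 2018; April 4, 2018 is outside that window, so Ulor Province is on standard time at UTC−01:30.
13:00 Ulor Province + 1h30m = 14:30 UTC.
1 April 2018 is a Sunday, so the first Saturday is April 7.
1 November 2018 is a Thursday, so the first Sunday is November 4.
At the standard offset (UTC+04:00), 14:30 UTC + 4h = 18:30 Ethath Administrative Region standard time.
Daylight saving runs 7 April – 4 November; the standard-time date in Ethath Administrative Region, April 4, 2018, is outside that window, so Ethath Administrative Region is on standard time at UTC+04:00.
14:30 UTC + 4h = 18:30 Ethath Administrative Region.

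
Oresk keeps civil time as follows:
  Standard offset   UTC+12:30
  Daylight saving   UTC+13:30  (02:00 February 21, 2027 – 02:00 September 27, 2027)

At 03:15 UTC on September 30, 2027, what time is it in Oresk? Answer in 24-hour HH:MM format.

At the standard offset (UTC+12:30), 03:15 UTC + 12h30m = 15:45 Oresk standard time.
Daylight saving runs 21 February – 27 September; the standard-time date in Oresk, September 30, 2027, is outside that window, so Oresk is on standard time at UTC+12:30.
03:15 UTC + 12h30m = 15:45 local.

15:45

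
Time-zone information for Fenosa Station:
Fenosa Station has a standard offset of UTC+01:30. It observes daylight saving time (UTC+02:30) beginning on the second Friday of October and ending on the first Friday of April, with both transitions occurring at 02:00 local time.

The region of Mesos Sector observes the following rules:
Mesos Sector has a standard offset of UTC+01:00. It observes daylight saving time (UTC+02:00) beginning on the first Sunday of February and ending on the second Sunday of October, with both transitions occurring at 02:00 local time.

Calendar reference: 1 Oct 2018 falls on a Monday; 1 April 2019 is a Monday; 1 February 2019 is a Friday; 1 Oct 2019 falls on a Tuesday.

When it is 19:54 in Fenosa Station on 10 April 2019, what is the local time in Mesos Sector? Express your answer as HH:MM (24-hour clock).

1 October 2018 is a Monday, so the first Friday is October 5 and the second is October 12.
1 April 2019 is a Monday, so the first Friday is April 5.
10 April 2019 does not fall between 12 October 2018 and 5 April 2019, so daylight saving is not in effect and Fenosa Station is at UTC+01:30.
19:54 Fenosa Station − 1h30m = 18:24 UTC.
1 February 2019 is a Friday, so the first Sunday is February 3.
1 October 2019 is a Tuesday, so the first Sunday is October 6 and the second is October 13.
At the standard offset (UTC+01:00), 18:24 UTC + 1h = 19:24 Mesos Sector standard time.
The standard-time date in Mesos Sector, 10 April 2019, lies within the daylight-saving period (3 February – 13 October), so Mesos Sector is on daylight time, UTC+02:00.
18:24 UTC + 2h = 20:24 Mesos Sector.

20:24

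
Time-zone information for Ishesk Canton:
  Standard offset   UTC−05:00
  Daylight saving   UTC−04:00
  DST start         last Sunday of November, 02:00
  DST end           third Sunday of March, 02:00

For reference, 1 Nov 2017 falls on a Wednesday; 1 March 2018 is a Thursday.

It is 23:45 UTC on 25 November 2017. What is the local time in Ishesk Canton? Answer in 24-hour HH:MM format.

1 November 2017 is a Wednesday, so Sundays fall on 5, 12, 19, 26; the last is November 26.
1 March 2018 is a Thursday, so the first Sunday is March 4 and the third is March 18.
At the standard offset (UTC−05:00), 23:45 UTC − 5h = 18:45 Ishesk Canton standard time.
The standard-time date in Ishesk Canton, 25 November 2017, does not fall between 26 November 2017 and 18 March 2018, so daylight saving is not in effect and Ishesk Canton is at UTC−05:00.
23:45 UTC − 5h = 18:45 local.

18:45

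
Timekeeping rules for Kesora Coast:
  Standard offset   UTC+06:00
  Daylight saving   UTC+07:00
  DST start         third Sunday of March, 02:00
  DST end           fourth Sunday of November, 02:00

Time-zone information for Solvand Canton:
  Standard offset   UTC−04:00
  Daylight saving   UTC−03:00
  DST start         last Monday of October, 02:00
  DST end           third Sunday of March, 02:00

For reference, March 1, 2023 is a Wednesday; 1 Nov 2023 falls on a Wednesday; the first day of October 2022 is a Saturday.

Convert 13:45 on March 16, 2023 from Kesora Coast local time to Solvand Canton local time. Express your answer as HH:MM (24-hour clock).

1 March 2023 is a Wednesday, so the first Sunday is March 5 and the third is March 19.
1 November 2023 is a Wednesday, so the first Sunday is November 5 and the fourth is November 26.
March 16, 2023 is outside the daylight-saving period (19 March – 26 November), so Kesora Coast is on standard time, UTC+06:00.
13:45 Kesora Coast − 6h = 07:45 UTC.
1 October 2022 is a Saturday, so Mondays fall on 3, 10, 17, 24, 31; the last is October 31.
1 March 2023 is a Wednesday, so the first Sunday is March 5 and the third is March 19.
At the standard offset (UTC−04:00), 07:45 UTC − 4h = 03:45 Solvand Canton standard time.
Daylight saving runs 31 October 2022 – 19 March 2023; the standard-time date in Solvand Canton, March 16, 2023, is inside that window, so Solvand Canton is at UTC−03:00.
07:45 UTC − 3h = 04:45 Solvand Canton.

04:45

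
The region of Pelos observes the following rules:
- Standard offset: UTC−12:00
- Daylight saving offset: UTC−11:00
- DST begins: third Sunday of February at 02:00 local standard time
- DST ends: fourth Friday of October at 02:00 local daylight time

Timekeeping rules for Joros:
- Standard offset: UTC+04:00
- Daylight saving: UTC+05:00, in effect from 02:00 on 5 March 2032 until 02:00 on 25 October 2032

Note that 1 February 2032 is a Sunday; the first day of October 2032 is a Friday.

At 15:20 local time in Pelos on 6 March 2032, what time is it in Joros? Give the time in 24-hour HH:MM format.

07:20

1 February 2032 is a Sunday, so the first Sunday is February 1 and the third is February 15.
1 October 2032 is a Friday, so the first Friday is October 1 and the fourth is October 22.
Daylight saving runs 15 February – 22 October; 6 March 2032 is inside that window, so Pelos is at UTC−11:00.
15:20 Pelos + 11h = 02:20 UTC (rolling into the next day, 7 March 2032).
At the standard offset (UTC+04:00), 02:20 UTC + 4h = 06:20 Joros standard time.
The standard-time date in Joros, 7 March 2032, lies within the daylight-saving period (5 March – 25 October), so Joros is on daylight time, UTC+05:00.
02:20 UTC + 5h = 07:20 Joros.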